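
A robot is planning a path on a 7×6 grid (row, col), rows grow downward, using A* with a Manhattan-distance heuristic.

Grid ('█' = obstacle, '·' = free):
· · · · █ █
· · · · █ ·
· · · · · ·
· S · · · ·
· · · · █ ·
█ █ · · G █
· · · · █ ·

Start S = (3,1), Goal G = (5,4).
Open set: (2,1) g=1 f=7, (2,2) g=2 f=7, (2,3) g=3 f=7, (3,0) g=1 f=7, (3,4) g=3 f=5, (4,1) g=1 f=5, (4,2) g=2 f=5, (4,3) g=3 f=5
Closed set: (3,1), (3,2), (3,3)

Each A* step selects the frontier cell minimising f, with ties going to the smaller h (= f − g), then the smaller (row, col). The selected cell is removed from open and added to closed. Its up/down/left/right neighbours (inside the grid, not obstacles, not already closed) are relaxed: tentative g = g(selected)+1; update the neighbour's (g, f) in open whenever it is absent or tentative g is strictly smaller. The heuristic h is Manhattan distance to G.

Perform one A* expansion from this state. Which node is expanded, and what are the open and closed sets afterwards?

expanded=(3,4); open=[(2,1) g=1 f=7, (2,2) g=2 f=7, (2,3) g=3 f=7, (2,4) g=4 f=7, (3,0) g=1 f=7, (3,5) g=4 f=7, (4,1) g=1 f=5, (4,2) g=2 f=5, (4,3) g=3 f=5]; closed=[(3,1), (3,2), (3,3), (3,4)]

step 1: expand (3,4) (f=5, h=2) → closed; open now [(2,1) g=1 f=7, (2,2) g=2 f=7, (2,3) g=3 f=7, (2,4) g=4 f=7, (3,0) g=1 f=7, (3,5) g=4 f=7, (4,1) g=1 f=5, (4,2) g=2 f=5, (4,3) g=3 f=5]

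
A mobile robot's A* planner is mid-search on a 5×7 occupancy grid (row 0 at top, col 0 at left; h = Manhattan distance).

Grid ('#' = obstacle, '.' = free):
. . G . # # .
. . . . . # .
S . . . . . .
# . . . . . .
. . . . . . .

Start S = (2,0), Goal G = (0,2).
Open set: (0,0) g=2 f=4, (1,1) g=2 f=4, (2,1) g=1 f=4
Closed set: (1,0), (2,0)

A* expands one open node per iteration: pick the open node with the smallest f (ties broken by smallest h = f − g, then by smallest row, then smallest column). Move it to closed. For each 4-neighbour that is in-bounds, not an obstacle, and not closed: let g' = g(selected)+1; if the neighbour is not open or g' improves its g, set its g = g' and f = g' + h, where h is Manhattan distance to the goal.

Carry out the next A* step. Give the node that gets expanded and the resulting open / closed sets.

step 1: expand (0,0) (f=4, h=2) → closed; open now [(0,1) g=3 f=4, (1,1) g=2 f=4, (2,1) g=1 f=4]

expanded=(0,0); open=[(0,1) g=3 f=4, (1,1) g=2 f=4, (2,1) g=1 f=4]; closed=[(0,0), (1,0), (2,0)]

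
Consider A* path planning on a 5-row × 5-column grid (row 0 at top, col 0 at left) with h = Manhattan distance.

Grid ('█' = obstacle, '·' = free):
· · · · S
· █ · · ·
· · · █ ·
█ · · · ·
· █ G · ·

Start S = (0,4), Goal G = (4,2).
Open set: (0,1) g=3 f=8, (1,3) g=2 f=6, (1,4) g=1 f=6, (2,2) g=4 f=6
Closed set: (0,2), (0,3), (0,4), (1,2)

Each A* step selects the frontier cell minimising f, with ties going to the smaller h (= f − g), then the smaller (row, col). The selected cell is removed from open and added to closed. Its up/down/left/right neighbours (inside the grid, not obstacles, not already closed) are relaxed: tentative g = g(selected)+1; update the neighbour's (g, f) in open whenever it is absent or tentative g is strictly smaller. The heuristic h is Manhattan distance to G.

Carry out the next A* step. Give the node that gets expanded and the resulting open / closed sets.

expanded=(2,2); open=[(0,1) g=3 f=8, (1,3) g=2 f=6, (1,4) g=1 f=6, (2,1) g=5 f=8, (3,2) g=5 f=6]; closed=[(0,2), (0,3), (0,4), (1,2), (2,2)]

step 1: expand (2,2) (f=6, h=2) → closed; open now [(0,1) g=3 f=8, (1,3) g=2 f=6, (1,4) g=1 f=6, (2,1) g=5 f=8, (3,2) g=5 f=6]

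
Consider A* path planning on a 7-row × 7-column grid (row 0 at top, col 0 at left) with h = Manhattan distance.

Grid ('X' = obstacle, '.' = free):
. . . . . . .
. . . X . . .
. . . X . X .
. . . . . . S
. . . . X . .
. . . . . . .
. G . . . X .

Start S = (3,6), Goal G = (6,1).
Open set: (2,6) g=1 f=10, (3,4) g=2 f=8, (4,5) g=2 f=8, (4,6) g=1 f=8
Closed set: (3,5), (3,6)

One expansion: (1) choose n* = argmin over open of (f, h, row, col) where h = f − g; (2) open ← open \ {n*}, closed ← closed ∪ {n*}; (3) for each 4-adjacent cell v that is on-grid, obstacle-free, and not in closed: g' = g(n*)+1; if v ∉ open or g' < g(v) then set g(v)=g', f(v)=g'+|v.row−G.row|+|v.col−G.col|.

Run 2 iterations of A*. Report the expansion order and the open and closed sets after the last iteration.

step 1: expand (3,4) (f=8, h=6) → closed; open now [(2,4) g=3 f=10, (2,6) g=1 f=10, (3,3) g=3 f=8, (4,5) g=2 f=8, (4,6) g=1 f=8]
step 2: expand (3,3) (f=8, h=5) → closed; open now [(2,4) g=3 f=10, (2,6) g=1 f=10, (3,2) g=4 f=8, (4,3) g=4 f=8, (4,5) g=2 f=8, (4,6) g=1 f=8]

order=[(3,4) → (3,3)]; open=[(2,4) g=3 f=10, (2,6) g=1 f=10, (3,2) g=4 f=8, (4,3) g=4 f=8, (4,5) g=2 f=8, (4,6) g=1 f=8]; closed=[(3,3), (3,4), (3,5), (3,6)]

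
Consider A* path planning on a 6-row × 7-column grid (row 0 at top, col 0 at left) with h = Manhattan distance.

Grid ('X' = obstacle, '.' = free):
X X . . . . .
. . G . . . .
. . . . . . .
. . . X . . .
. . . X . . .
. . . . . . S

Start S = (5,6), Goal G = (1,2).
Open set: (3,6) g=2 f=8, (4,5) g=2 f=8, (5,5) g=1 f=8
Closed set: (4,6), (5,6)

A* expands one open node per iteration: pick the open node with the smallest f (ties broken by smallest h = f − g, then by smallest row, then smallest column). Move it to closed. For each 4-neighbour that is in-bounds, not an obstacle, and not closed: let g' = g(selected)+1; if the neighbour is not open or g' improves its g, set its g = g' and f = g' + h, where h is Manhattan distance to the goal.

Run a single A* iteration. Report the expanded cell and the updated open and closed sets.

expanded=(3,6); open=[(2,6) g=3 f=8, (3,5) g=3 f=8, (4,5) g=2 f=8, (5,5) g=1 f=8]; closed=[(3,6), (4,6), (5,6)]

step 1: expand (3,6) (f=8, h=6) → closed; open now [(2,6) g=3 f=8, (3,5) g=3 f=8, (4,5) g=2 f=8, (5,5) g=1 f=8]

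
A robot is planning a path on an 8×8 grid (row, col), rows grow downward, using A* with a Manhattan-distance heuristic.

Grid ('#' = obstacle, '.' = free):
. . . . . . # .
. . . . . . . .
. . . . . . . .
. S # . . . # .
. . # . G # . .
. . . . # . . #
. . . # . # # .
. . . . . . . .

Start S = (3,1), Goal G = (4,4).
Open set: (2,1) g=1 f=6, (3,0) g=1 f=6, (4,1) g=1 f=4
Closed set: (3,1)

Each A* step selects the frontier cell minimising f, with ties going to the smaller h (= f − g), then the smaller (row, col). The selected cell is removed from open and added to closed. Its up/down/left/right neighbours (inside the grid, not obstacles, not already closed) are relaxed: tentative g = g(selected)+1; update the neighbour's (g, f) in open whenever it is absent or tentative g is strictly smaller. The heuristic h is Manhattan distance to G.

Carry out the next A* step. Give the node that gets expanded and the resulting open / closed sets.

step 1: expand (4,1) (f=4, h=3) → closed; open now [(2,1) g=1 f=6, (3,0) g=1 f=6, (4,0) g=2 f=6, (5,1) g=2 f=6]

expanded=(4,1); open=[(2,1) g=1 f=6, (3,0) g=1 f=6, (4,0) g=2 f=6, (5,1) g=2 f=6]; closed=[(3,1), (4,1)]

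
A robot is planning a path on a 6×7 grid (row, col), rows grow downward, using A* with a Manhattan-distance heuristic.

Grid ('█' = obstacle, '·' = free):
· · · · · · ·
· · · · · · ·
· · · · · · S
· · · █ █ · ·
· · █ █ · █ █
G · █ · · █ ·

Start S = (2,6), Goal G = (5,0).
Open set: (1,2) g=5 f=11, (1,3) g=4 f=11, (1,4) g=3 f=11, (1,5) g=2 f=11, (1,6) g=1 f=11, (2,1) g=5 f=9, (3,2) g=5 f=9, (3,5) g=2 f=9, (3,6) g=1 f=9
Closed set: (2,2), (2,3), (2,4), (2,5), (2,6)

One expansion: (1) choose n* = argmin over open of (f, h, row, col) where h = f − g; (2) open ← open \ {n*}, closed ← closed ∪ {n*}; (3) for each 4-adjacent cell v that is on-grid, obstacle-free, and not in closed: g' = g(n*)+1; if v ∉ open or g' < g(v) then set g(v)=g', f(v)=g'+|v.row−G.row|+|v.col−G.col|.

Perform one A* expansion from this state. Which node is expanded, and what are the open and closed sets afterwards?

step 1: expand (2,1) (f=9, h=4) → closed; open now [(1,1) g=6 f=11, (1,2) g=5 f=11, (1,3) g=4 f=11, (1,4) g=3 f=11, (1,5) g=2 f=11, (1,6) g=1 f=11, (2,0) g=6 f=9, (3,1) g=6 f=9, (3,2) g=5 f=9, (3,5) g=2 f=9, (3,6) g=1 f=9]

expanded=(2,1); open=[(1,1) g=6 f=11, (1,2) g=5 f=11, (1,3) g=4 f=11, (1,4) g=3 f=11, (1,5) g=2 f=11, (1,6) g=1 f=11, (2,0) g=6 f=9, (3,1) g=6 f=9, (3,2) g=5 f=9, (3,5) g=2 f=9, (3,6) g=1 f=9]; closed=[(2,1), (2,2), (2,3), (2,4), (2,5), (2,6)]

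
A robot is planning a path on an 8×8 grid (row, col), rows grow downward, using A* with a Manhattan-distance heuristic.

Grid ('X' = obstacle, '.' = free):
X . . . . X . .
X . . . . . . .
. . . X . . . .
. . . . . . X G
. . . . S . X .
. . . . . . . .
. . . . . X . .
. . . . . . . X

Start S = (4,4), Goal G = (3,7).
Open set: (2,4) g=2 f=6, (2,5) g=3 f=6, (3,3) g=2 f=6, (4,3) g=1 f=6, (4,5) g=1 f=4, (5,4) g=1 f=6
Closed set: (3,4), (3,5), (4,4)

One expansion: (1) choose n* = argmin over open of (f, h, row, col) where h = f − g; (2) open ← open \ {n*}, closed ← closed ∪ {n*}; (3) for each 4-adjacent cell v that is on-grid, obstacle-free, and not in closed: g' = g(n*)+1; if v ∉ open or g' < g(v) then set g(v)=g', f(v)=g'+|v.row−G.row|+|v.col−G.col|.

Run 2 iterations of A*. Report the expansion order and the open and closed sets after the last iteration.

step 1: expand (4,5) (f=4, h=3) → closed; open now [(2,4) g=2 f=6, (2,5) g=3 f=6, (3,3) g=2 f=6, (4,3) g=1 f=6, (5,4) g=1 f=6, (5,5) g=2 f=6]
step 2: expand (2,5) (f=6, h=3) → closed; open now [(1,5) g=4 f=8, (2,4) g=2 f=6, (2,6) g=4 f=6, (3,3) g=2 f=6, (4,3) g=1 f=6, (5,4) g=1 f=6, (5,5) g=2 f=6]

order=[(4,5) → (2,5)]; open=[(1,5) g=4 f=8, (2,4) g=2 f=6, (2,6) g=4 f=6, (3,3) g=2 f=6, (4,3) g=1 f=6, (5,4) g=1 f=6, (5,5) g=2 f=6]; closed=[(2,5), (3,4), (3,5), (4,4), (4,5)]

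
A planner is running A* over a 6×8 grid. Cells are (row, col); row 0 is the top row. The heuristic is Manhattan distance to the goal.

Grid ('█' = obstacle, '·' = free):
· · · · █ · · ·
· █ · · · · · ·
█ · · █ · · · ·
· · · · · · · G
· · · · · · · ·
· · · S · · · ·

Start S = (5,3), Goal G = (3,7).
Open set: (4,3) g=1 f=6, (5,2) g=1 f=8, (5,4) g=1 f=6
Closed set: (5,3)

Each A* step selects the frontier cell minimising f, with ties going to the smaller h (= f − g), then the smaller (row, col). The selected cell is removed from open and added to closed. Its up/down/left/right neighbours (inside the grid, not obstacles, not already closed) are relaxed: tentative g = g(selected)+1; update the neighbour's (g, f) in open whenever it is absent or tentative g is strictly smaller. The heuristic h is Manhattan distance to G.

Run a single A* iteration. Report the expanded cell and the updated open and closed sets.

step 1: expand (4,3) (f=6, h=5) → closed; open now [(3,3) g=2 f=6, (4,2) g=2 f=8, (4,4) g=2 f=6, (5,2) g=1 f=8, (5,4) g=1 f=6]

expanded=(4,3); open=[(3,3) g=2 f=6, (4,2) g=2 f=8, (4,4) g=2 f=6, (5,2) g=1 f=8, (5,4) g=1 f=6]; closed=[(4,3), (5,3)]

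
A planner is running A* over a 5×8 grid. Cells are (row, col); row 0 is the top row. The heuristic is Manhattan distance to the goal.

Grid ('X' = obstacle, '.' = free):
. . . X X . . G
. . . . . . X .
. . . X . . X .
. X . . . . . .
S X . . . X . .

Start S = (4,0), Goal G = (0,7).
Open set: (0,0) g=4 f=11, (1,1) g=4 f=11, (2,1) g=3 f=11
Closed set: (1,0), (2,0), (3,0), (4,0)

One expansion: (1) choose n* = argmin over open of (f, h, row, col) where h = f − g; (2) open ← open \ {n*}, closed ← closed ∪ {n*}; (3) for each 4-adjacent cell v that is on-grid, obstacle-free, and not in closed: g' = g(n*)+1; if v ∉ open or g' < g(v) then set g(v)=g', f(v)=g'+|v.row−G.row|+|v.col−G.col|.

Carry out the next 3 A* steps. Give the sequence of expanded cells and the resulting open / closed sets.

step 1: expand (0,0) (f=11, h=7) → closed; open now [(0,1) g=5 f=11, (1,1) g=4 f=11, (2,1) g=3 f=11]
step 2: expand (0,1) (f=11, h=6) → closed; open now [(0,2) g=6 f=11, (1,1) g=4 f=11, (2,1) g=3 f=11]
step 3: expand (0,2) (f=11, h=5) → closed; open now [(1,1) g=4 f=11, (1,2) g=7 f=13, (2,1) g=3 f=11]

order=[(0,0) → (0,1) → (0,2)]; open=[(1,1) g=4 f=11, (1,2) g=7 f=13, (2,1) g=3 f=11]; closed=[(0,0), (0,1), (0,2), (1,0), (2,0), (3,0), (4,0)]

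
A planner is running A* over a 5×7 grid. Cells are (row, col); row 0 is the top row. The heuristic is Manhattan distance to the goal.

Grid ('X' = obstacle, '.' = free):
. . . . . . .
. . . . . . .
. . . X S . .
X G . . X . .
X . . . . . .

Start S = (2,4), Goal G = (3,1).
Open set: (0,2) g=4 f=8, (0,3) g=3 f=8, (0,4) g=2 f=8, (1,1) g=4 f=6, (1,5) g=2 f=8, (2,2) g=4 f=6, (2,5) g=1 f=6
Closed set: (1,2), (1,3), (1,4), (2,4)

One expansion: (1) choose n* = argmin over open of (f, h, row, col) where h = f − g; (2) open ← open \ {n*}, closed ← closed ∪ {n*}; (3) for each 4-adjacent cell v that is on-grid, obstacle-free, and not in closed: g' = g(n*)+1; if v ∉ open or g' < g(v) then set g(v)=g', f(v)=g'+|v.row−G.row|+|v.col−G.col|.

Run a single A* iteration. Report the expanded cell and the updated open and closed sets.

step 1: expand (1,1) (f=6, h=2) → closed; open now [(0,1) g=5 f=8, (0,2) g=4 f=8, (0,3) g=3 f=8, (0,4) g=2 f=8, (1,0) g=5 f=8, (1,5) g=2 f=8, (2,1) g=5 f=6, (2,2) g=4 f=6, (2,5) g=1 f=6]

expanded=(1,1); open=[(0,1) g=5 f=8, (0,2) g=4 f=8, (0,3) g=3 f=8, (0,4) g=2 f=8, (1,0) g=5 f=8, (1,5) g=2 f=8, (2,1) g=5 f=6, (2,2) g=4 f=6, (2,5) g=1 f=6]; closed=[(1,1), (1,2), (1,3), (1,4), (2,4)]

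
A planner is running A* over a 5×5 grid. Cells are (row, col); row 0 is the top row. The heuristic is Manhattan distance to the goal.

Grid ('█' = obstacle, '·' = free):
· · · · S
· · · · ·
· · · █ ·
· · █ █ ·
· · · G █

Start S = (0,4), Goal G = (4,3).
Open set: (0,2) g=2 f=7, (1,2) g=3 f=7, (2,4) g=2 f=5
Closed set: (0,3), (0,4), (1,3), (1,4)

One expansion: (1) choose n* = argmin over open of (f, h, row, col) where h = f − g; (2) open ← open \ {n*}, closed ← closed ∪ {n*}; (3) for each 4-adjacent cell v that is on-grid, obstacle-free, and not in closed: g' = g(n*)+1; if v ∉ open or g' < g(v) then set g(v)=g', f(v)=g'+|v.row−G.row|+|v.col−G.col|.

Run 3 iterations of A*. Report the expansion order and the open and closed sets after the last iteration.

order=[(2,4) → (3,4) → (1,2)]; open=[(0,2) g=2 f=7, (1,1) g=4 f=9, (2,2) g=4 f=7]; closed=[(0,3), (0,4), (1,2), (1,3), (1,4), (2,4), (3,4)]

step 1: expand (2,4) (f=5, h=3) → closed; open now [(0,2) g=2 f=7, (1,2) g=3 f=7, (3,4) g=3 f=5]
step 2: expand (3,4) (f=5, h=2) → closed; open now [(0,2) g=2 f=7, (1,2) g=3 f=7]
step 3: expand (1,2) (f=7, h=4) → closed; open now [(0,2) g=2 f=7, (1,1) g=4 f=9, (2,2) g=4 f=7]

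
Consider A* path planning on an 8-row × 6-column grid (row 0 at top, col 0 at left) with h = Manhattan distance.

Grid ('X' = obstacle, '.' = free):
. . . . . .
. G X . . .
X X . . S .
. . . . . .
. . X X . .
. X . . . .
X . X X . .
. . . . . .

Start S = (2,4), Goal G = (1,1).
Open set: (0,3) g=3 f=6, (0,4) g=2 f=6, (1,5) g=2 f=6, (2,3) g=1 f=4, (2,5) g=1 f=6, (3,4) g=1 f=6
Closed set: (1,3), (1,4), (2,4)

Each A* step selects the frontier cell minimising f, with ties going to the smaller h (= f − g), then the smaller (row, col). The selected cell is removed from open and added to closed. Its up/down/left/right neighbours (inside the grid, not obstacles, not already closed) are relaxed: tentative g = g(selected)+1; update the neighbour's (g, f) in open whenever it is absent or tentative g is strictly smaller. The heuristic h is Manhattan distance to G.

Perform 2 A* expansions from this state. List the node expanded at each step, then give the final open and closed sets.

step 1: expand (2,3) (f=4, h=3) → closed; open now [(0,3) g=3 f=6, (0,4) g=2 f=6, (1,5) g=2 f=6, (2,2) g=2 f=4, (2,5) g=1 f=6, (3,3) g=2 f=6, (3,4) g=1 f=6]
step 2: expand (2,2) (f=4, h=2) → closed; open now [(0,3) g=3 f=6, (0,4) g=2 f=6, (1,5) g=2 f=6, (2,5) g=1 f=6, (3,2) g=3 f=6, (3,3) g=2 f=6, (3,4) g=1 f=6]

order=[(2,3) → (2,2)]; open=[(0,3) g=3 f=6, (0,4) g=2 f=6, (1,5) g=2 f=6, (2,5) g=1 f=6, (3,2) g=3 f=6, (3,3) g=2 f=6, (3,4) g=1 f=6]; closed=[(1,3), (1,4), (2,2), (2,3), (2,4)]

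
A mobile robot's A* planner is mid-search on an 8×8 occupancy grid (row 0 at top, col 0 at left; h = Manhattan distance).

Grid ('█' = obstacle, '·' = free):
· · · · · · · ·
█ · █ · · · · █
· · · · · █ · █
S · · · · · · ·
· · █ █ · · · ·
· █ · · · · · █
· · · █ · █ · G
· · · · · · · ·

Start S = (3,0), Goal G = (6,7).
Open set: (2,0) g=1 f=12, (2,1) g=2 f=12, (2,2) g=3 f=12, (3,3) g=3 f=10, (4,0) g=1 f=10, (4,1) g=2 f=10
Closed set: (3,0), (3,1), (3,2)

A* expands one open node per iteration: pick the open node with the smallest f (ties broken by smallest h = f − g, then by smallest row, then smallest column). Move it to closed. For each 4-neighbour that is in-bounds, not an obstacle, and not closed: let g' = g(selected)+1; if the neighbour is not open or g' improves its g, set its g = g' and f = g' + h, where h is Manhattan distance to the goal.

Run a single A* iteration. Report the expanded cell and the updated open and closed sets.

expanded=(3,3); open=[(2,0) g=1 f=12, (2,1) g=2 f=12, (2,2) g=3 f=12, (2,3) g=4 f=12, (3,4) g=4 f=10, (4,0) g=1 f=10, (4,1) g=2 f=10]; closed=[(3,0), (3,1), (3,2), (3,3)]

step 1: expand (3,3) (f=10, h=7) → closed; open now [(2,0) g=1 f=12, (2,1) g=2 f=12, (2,2) g=3 f=12, (2,3) g=4 f=12, (3,4) g=4 f=10, (4,0) g=1 f=10, (4,1) g=2 f=10]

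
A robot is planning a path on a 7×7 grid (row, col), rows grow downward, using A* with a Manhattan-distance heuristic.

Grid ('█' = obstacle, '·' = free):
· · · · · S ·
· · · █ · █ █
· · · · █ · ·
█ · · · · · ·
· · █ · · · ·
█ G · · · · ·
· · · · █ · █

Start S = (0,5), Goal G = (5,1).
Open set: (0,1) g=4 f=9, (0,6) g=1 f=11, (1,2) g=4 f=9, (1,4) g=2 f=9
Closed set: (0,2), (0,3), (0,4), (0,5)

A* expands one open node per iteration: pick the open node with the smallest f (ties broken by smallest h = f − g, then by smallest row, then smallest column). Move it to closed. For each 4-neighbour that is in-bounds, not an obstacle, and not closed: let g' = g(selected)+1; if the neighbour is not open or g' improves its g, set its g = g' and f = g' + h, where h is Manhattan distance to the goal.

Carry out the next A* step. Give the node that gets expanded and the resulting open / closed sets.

step 1: expand (0,1) (f=9, h=5) → closed; open now [(0,0) g=5 f=11, (0,6) g=1 f=11, (1,1) g=5 f=9, (1,2) g=4 f=9, (1,4) g=2 f=9]

expanded=(0,1); open=[(0,0) g=5 f=11, (0,6) g=1 f=11, (1,1) g=5 f=9, (1,2) g=4 f=9, (1,4) g=2 f=9]; closed=[(0,1), (0,2), (0,3), (0,4), (0,5)]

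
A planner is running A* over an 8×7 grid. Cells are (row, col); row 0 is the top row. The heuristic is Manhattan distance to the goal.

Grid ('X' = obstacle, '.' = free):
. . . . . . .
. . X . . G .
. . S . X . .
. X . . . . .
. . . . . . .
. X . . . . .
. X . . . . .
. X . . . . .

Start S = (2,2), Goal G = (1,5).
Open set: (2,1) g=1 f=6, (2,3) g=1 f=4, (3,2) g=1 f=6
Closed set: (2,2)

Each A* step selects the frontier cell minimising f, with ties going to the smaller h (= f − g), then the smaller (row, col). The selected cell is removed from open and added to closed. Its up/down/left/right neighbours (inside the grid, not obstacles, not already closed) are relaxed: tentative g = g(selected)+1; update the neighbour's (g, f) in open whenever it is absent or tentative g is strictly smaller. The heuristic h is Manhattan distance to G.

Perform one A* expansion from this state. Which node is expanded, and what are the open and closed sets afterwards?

step 1: expand (2,3) (f=4, h=3) → closed; open now [(1,3) g=2 f=4, (2,1) g=1 f=6, (3,2) g=1 f=6, (3,3) g=2 f=6]

expanded=(2,3); open=[(1,3) g=2 f=4, (2,1) g=1 f=6, (3,2) g=1 f=6, (3,3) g=2 f=6]; closed=[(2,2), (2,3)]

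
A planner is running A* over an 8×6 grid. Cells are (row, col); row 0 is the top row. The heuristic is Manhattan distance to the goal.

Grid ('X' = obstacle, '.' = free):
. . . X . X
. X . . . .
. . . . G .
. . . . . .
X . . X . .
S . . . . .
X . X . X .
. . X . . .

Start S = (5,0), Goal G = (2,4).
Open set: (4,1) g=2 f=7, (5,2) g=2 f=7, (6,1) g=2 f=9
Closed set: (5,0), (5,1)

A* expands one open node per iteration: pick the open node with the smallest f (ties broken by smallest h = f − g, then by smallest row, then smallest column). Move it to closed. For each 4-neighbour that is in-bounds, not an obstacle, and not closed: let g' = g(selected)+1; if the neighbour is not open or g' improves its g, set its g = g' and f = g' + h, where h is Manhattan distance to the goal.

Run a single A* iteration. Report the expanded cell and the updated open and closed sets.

expanded=(4,1); open=[(3,1) g=3 f=7, (4,2) g=3 f=7, (5,2) g=2 f=7, (6,1) g=2 f=9]; closed=[(4,1), (5,0), (5,1)]

step 1: expand (4,1) (f=7, h=5) → closed; open now [(3,1) g=3 f=7, (4,2) g=3 f=7, (5,2) g=2 f=7, (6,1) g=2 f=9]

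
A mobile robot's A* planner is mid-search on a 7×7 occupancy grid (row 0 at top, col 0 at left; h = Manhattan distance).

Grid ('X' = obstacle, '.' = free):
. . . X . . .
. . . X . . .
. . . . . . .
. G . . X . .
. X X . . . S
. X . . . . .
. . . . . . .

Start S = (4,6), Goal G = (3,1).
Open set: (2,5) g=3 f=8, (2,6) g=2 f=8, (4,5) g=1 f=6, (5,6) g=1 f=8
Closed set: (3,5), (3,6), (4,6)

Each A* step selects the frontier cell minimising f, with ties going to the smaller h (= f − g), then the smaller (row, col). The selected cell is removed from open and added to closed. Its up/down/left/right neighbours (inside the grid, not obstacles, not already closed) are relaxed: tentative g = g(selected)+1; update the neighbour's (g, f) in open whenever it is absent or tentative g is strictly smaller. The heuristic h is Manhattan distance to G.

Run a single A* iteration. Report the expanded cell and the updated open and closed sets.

step 1: expand (4,5) (f=6, h=5) → closed; open now [(2,5) g=3 f=8, (2,6) g=2 f=8, (4,4) g=2 f=6, (5,5) g=2 f=8, (5,6) g=1 f=8]

expanded=(4,5); open=[(2,5) g=3 f=8, (2,6) g=2 f=8, (4,4) g=2 f=6, (5,5) g=2 f=8, (5,6) g=1 f=8]; closed=[(3,5), (3,6), (4,5), (4,6)]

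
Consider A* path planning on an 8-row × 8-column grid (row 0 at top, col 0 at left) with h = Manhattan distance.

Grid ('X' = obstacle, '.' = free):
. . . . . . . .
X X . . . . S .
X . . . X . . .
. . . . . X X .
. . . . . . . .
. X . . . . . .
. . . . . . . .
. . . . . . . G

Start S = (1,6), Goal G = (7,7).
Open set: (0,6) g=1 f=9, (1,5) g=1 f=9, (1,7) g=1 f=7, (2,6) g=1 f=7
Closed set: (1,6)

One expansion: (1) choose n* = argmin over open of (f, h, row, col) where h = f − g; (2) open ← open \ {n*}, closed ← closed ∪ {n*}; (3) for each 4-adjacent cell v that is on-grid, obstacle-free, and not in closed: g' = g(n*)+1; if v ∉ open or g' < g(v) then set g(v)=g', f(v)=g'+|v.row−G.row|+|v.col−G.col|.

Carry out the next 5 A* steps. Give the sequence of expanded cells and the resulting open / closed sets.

order=[(1,7) → (2,7) → (3,7) → (4,7) → (5,7)]; open=[(0,6) g=1 f=9, (0,7) g=2 f=9, (1,5) g=1 f=9, (2,6) g=1 f=7, (4,6) g=5 f=9, (5,6) g=6 f=9, (6,7) g=6 f=7]; closed=[(1,6), (1,7), (2,7), (3,7), (4,7), (5,7)]

step 1: expand (1,7) (f=7, h=6) → closed; open now [(0,6) g=1 f=9, (0,7) g=2 f=9, (1,5) g=1 f=9, (2,6) g=1 f=7, (2,7) g=2 f=7]
step 2: expand (2,7) (f=7, h=5) → closed; open now [(0,6) g=1 f=9, (0,7) g=2 f=9, (1,5) g=1 f=9, (2,6) g=1 f=7, (3,7) g=3 f=7]
step 3: expand (3,7) (f=7, h=4) → closed; open now [(0,6) g=1 f=9, (0,7) g=2 f=9, (1,5) g=1 f=9, (2,6) g=1 f=7, (4,7) g=4 f=7]
step 4: expand (4,7) (f=7, h=3) → closed; open now [(0,6) g=1 f=9, (0,7) g=2 f=9, (1,5) g=1 f=9, (2,6) g=1 f=7, (4,6) g=5 f=9, (5,7) g=5 f=7]
step 5: expand (5,7) (f=7, h=2) → closed; open now [(0,6) g=1 f=9, (0,7) g=2 f=9, (1,5) g=1 f=9, (2,6) g=1 f=7, (4,6) g=5 f=9, (5,6) g=6 f=9, (6,7) g=6 f=7]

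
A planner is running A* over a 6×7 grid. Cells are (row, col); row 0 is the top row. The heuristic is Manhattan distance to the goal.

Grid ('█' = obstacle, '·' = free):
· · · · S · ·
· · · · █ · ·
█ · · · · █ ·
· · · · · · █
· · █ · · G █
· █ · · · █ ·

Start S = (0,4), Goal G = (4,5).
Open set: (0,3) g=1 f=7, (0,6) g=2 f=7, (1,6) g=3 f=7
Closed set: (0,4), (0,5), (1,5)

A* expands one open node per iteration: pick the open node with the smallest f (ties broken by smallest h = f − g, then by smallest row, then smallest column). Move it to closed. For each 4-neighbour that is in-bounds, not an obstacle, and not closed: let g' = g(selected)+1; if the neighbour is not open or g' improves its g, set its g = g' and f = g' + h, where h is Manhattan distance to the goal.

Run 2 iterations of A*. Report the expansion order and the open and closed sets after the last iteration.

step 1: expand (1,6) (f=7, h=4) → closed; open now [(0,3) g=1 f=7, (0,6) g=2 f=7, (2,6) g=4 f=7]
step 2: expand (2,6) (f=7, h=3) → closed; open now [(0,3) g=1 f=7, (0,6) g=2 f=7]

order=[(1,6) → (2,6)]; open=[(0,3) g=1 f=7, (0,6) g=2 f=7]; closed=[(0,4), (0,5), (1,5), (1,6), (2,6)]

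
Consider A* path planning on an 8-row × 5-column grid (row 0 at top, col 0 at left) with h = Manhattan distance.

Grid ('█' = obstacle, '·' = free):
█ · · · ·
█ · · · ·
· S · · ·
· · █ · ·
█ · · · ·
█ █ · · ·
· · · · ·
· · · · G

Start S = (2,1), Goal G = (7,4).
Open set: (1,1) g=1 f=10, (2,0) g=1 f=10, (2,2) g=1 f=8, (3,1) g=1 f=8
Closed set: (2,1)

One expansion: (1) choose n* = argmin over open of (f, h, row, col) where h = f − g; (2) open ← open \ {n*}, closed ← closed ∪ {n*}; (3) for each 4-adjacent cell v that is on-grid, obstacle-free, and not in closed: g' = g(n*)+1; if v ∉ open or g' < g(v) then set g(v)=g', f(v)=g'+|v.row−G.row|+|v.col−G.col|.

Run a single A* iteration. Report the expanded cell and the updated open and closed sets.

expanded=(2,2); open=[(1,1) g=1 f=10, (1,2) g=2 f=10, (2,0) g=1 f=10, (2,3) g=2 f=8, (3,1) g=1 f=8]; closed=[(2,1), (2,2)]

step 1: expand (2,2) (f=8, h=7) → closed; open now [(1,1) g=1 f=10, (1,2) g=2 f=10, (2,0) g=1 f=10, (2,3) g=2 f=8, (3,1) g=1 f=8]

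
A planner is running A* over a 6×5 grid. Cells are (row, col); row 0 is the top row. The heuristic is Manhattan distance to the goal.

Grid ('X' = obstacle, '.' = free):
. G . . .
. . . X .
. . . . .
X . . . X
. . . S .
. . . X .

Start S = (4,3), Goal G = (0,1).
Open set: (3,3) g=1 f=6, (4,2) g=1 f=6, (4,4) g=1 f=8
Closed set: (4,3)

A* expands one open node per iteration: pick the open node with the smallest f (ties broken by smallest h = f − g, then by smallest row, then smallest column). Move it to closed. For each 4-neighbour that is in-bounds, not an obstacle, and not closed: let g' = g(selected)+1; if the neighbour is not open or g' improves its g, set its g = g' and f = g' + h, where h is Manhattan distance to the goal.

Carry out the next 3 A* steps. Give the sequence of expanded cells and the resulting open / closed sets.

order=[(3,3) → (2,3) → (2,2)]; open=[(1,2) g=4 f=6, (2,1) g=4 f=6, (2,4) g=3 f=8, (3,2) g=2 f=6, (4,2) g=1 f=6, (4,4) g=1 f=8]; closed=[(2,2), (2,3), (3,3), (4,3)]

step 1: expand (3,3) (f=6, h=5) → closed; open now [(2,3) g=2 f=6, (3,2) g=2 f=6, (4,2) g=1 f=6, (4,4) g=1 f=8]
step 2: expand (2,3) (f=6, h=4) → closed; open now [(2,2) g=3 f=6, (2,4) g=3 f=8, (3,2) g=2 f=6, (4,2) g=1 f=6, (4,4) g=1 f=8]
step 3: expand (2,2) (f=6, h=3) → closed; open now [(1,2) g=4 f=6, (2,1) g=4 f=6, (2,4) g=3 f=8, (3,2) g=2 f=6, (4,2) g=1 f=6, (4,4) g=1 f=8]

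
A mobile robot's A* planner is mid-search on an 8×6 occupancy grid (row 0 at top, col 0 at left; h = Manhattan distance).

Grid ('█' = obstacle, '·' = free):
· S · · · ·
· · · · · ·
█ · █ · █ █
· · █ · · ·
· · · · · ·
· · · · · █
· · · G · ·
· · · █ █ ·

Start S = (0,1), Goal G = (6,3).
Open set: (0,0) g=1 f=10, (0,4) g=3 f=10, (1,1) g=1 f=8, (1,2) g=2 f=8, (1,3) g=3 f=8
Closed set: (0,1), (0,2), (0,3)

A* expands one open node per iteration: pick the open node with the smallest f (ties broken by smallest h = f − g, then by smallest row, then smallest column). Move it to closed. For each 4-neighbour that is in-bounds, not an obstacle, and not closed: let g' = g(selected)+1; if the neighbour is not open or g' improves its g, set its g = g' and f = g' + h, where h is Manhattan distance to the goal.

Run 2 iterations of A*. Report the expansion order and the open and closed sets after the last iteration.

order=[(1,3) → (2,3)]; open=[(0,0) g=1 f=10, (0,4) g=3 f=10, (1,1) g=1 f=8, (1,2) g=2 f=8, (1,4) g=4 f=10, (3,3) g=5 f=8]; closed=[(0,1), (0,2), (0,3), (1,3), (2,3)]

step 1: expand (1,3) (f=8, h=5) → closed; open now [(0,0) g=1 f=10, (0,4) g=3 f=10, (1,1) g=1 f=8, (1,2) g=2 f=8, (1,4) g=4 f=10, (2,3) g=4 f=8]
step 2: expand (2,3) (f=8, h=4) → closed; open now [(0,0) g=1 f=10, (0,4) g=3 f=10, (1,1) g=1 f=8, (1,2) g=2 f=8, (1,4) g=4 f=10, (3,3) g=5 f=8]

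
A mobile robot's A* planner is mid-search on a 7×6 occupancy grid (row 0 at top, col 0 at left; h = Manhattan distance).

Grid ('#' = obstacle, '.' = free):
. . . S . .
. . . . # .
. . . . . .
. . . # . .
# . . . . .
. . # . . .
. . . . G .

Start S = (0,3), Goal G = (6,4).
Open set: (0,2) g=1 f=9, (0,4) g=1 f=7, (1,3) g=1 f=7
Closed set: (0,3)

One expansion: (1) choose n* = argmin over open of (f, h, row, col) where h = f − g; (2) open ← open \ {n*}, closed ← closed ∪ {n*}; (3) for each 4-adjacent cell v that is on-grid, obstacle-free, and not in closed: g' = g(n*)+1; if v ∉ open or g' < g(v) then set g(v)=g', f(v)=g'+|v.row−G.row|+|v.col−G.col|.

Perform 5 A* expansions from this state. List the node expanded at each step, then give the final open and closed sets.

step 1: expand (0,4) (f=7, h=6) → closed; open now [(0,2) g=1 f=9, (0,5) g=2 f=9, (1,3) g=1 f=7]
step 2: expand (1,3) (f=7, h=6) → closed; open now [(0,2) g=1 f=9, (0,5) g=2 f=9, (1,2) g=2 f=9, (2,3) g=2 f=7]
step 3: expand (2,3) (f=7, h=5) → closed; open now [(0,2) g=1 f=9, (0,5) g=2 f=9, (1,2) g=2 f=9, (2,2) g=3 f=9, (2,4) g=3 f=7]
step 4: expand (2,4) (f=7, h=4) → closed; open now [(0,2) g=1 f=9, (0,5) g=2 f=9, (1,2) g=2 f=9, (2,2) g=3 f=9, (2,5) g=4 f=9, (3,4) g=4 f=7]
step 5: expand (3,4) (f=7, h=3) → closed; open now [(0,2) g=1 f=9, (0,5) g=2 f=9, (1,2) g=2 f=9, (2,2) g=3 f=9, (2,5) g=4 f=9, (3,5) g=5 f=9, (4,4) g=5 f=7]

order=[(0,4) → (1,3) → (2,3) → (2,4) → (3,4)]; open=[(0,2) g=1 f=9, (0,5) g=2 f=9, (1,2) g=2 f=9, (2,2) g=3 f=9, (2,5) g=4 f=9, (3,5) g=5 f=9, (4,4) g=5 f=7]; closed=[(0,3), (0,4), (1,3), (2,3), (2,4), (3,4)]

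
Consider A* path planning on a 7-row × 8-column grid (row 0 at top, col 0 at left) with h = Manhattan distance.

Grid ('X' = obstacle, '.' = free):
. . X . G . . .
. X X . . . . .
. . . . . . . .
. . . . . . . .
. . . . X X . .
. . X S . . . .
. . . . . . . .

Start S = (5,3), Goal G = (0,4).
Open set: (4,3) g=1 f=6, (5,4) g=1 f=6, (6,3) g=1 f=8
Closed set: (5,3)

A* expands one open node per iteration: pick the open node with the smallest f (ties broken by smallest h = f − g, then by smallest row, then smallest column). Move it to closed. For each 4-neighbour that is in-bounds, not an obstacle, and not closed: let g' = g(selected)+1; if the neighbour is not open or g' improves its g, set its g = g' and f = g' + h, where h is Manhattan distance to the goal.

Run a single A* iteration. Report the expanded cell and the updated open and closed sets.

expanded=(4,3); open=[(3,3) g=2 f=6, (4,2) g=2 f=8, (5,4) g=1 f=6, (6,3) g=1 f=8]; closed=[(4,3), (5,3)]

step 1: expand (4,3) (f=6, h=5) → closed; open now [(3,3) g=2 f=6, (4,2) g=2 f=8, (5,4) g=1 f=6, (6,3) g=1 f=8]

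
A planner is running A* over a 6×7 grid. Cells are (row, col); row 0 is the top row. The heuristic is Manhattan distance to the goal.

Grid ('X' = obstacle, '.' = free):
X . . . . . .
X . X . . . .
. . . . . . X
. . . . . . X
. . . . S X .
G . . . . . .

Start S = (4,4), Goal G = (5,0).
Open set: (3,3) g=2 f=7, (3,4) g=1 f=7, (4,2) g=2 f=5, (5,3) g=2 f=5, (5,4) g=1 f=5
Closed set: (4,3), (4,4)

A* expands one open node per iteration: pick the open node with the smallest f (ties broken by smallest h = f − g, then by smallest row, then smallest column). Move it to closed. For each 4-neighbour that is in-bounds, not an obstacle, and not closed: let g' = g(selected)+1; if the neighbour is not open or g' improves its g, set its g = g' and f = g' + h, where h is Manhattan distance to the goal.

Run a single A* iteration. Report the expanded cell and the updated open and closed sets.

expanded=(4,2); open=[(3,2) g=3 f=7, (3,3) g=2 f=7, (3,4) g=1 f=7, (4,1) g=3 f=5, (5,2) g=3 f=5, (5,3) g=2 f=5, (5,4) g=1 f=5]; closed=[(4,2), (4,3), (4,4)]

step 1: expand (4,2) (f=5, h=3) → closed; open now [(3,2) g=3 f=7, (3,3) g=2 f=7, (3,4) g=1 f=7, (4,1) g=3 f=5, (5,2) g=3 f=5, (5,3) g=2 f=5, (5,4) g=1 f=5]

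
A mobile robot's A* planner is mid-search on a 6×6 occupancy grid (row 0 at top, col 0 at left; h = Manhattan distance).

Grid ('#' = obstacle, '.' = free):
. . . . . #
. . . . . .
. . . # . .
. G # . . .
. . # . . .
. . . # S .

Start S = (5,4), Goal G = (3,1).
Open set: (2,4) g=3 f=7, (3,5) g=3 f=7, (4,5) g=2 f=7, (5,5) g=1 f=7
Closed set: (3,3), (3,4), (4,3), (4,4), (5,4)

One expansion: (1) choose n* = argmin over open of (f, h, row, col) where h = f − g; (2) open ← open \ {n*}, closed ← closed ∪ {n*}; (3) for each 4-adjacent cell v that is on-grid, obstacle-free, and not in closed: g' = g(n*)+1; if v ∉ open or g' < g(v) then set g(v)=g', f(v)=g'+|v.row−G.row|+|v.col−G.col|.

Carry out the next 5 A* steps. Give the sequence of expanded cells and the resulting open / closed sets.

step 1: expand (2,4) (f=7, h=4) → closed; open now [(1,4) g=4 f=9, (2,5) g=4 f=9, (3,5) g=3 f=7, (4,5) g=2 f=7, (5,5) g=1 f=7]
step 2: expand (3,5) (f=7, h=4) → closed; open now [(1,4) g=4 f=9, (2,5) g=4 f=9, (4,5) g=2 f=7, (5,5) g=1 f=7]
step 3: expand (4,5) (f=7, h=5) → closed; open now [(1,4) g=4 f=9, (2,5) g=4 f=9, (5,5) g=1 f=7]
step 4: expand (5,5) (f=7, h=6) → closed; open now [(1,4) g=4 f=9, (2,5) g=4 f=9]
step 5: expand (1,4) (f=9, h=5) → closed; open now [(0,4) g=5 f=11, (1,3) g=5 f=9, (1,5) g=5 f=11, (2,5) g=4 f=9]

order=[(2,4) → (3,5) → (4,5) → (5,5) → (1,4)]; open=[(0,4) g=5 f=11, (1,3) g=5 f=9, (1,5) g=5 f=11, (2,5) g=4 f=9]; closed=[(1,4), (2,4), (3,3), (3,4), (3,5), (4,3), (4,4), (4,5), (5,4), (5,5)]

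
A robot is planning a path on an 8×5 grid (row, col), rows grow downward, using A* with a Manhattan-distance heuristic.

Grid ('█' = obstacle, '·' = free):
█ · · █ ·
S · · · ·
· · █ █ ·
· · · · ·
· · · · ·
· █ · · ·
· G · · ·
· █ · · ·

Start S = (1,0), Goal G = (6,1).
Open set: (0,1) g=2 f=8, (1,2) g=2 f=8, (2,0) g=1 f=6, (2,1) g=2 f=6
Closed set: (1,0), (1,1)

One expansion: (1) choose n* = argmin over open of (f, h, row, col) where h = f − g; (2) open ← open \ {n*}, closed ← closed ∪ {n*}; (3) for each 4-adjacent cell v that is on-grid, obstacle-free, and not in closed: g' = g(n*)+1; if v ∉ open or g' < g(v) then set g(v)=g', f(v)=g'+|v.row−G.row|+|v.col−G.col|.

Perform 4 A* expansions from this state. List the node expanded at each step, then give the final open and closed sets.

step 1: expand (2,1) (f=6, h=4) → closed; open now [(0,1) g=2 f=8, (1,2) g=2 f=8, (2,0) g=1 f=6, (3,1) g=3 f=6]
step 2: expand (3,1) (f=6, h=3) → closed; open now [(0,1) g=2 f=8, (1,2) g=2 f=8, (2,0) g=1 f=6, (3,0) g=4 f=8, (3,2) g=4 f=8, (4,1) g=4 f=6]
step 3: expand (4,1) (f=6, h=2) → closed; open now [(0,1) g=2 f=8, (1,2) g=2 f=8, (2,0) g=1 f=6, (3,0) g=4 f=8, (3,2) g=4 f=8, (4,0) g=5 f=8, (4,2) g=5 f=8]
step 4: expand (2,0) (f=6, h=5) → closed; open now [(0,1) g=2 f=8, (1,2) g=2 f=8, (3,0) g=2 f=6, (3,2) g=4 f=8, (4,0) g=5 f=8, (4,2) g=5 f=8]

order=[(2,1) → (3,1) → (4,1) → (2,0)]; open=[(0,1) g=2 f=8, (1,2) g=2 f=8, (3,0) g=2 f=6, (3,2) g=4 f=8, (4,0) g=5 f=8, (4,2) g=5 f=8]; closed=[(1,0), (1,1), (2,0), (2,1), (3,1), (4,1)]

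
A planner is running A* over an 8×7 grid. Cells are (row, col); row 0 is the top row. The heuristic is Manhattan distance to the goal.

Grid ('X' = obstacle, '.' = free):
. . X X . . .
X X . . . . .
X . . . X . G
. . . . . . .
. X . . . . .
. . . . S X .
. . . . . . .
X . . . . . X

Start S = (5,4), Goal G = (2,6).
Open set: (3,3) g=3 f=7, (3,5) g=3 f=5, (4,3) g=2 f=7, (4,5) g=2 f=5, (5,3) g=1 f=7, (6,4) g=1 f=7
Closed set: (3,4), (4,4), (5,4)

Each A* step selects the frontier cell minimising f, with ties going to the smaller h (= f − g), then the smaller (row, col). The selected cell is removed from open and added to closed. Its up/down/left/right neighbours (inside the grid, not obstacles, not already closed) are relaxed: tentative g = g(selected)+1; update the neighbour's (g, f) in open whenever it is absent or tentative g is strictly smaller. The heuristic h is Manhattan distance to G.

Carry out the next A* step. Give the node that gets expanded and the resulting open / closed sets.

step 1: expand (3,5) (f=5, h=2) → closed; open now [(2,5) g=4 f=5, (3,3) g=3 f=7, (3,6) g=4 f=5, (4,3) g=2 f=7, (4,5) g=2 f=5, (5,3) g=1 f=7, (6,4) g=1 f=7]

expanded=(3,5); open=[(2,5) g=4 f=5, (3,3) g=3 f=7, (3,6) g=4 f=5, (4,3) g=2 f=7, (4,5) g=2 f=5, (5,3) g=1 f=7, (6,4) g=1 f=7]; closed=[(3,4), (3,5), (4,4), (5,4)]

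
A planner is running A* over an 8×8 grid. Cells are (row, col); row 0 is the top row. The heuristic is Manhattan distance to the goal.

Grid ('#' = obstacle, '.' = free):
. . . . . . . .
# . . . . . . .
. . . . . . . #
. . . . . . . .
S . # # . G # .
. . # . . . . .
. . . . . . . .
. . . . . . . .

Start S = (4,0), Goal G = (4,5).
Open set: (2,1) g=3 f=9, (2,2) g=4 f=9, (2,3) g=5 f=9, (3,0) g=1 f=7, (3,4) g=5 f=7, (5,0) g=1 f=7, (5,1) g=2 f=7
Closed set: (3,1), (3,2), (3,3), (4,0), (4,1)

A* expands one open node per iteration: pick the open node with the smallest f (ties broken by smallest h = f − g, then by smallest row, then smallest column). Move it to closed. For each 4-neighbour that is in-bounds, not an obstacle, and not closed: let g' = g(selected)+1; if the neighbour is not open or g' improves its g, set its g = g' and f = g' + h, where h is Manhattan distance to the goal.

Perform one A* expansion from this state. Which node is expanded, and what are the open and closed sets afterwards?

expanded=(3,4); open=[(2,1) g=3 f=9, (2,2) g=4 f=9, (2,3) g=5 f=9, (2,4) g=6 f=9, (3,0) g=1 f=7, (3,5) g=6 f=7, (4,4) g=6 f=7, (5,0) g=1 f=7, (5,1) g=2 f=7]; closed=[(3,1), (3,2), (3,3), (3,4), (4,0), (4,1)]

step 1: expand (3,4) (f=7, h=2) → closed; open now [(2,1) g=3 f=9, (2,2) g=4 f=9, (2,3) g=5 f=9, (2,4) g=6 f=9, (3,0) g=1 f=7, (3,5) g=6 f=7, (4,4) g=6 f=7, (5,0) g=1 f=7, (5,1) g=2 f=7]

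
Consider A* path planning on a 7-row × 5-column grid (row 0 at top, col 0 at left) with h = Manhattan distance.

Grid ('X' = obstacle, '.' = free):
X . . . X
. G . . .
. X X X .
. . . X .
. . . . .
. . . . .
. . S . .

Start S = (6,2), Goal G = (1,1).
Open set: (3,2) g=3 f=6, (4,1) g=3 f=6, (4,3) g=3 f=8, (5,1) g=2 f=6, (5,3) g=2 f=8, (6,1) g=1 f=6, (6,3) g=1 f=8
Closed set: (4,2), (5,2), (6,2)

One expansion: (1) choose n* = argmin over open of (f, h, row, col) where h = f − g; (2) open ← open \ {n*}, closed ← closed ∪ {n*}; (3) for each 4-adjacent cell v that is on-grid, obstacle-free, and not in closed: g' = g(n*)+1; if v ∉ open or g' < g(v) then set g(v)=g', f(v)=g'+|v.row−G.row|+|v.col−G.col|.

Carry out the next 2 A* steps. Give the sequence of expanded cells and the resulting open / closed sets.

order=[(3,2) → (3,1)]; open=[(3,0) g=5 f=8, (4,1) g=3 f=6, (4,3) g=3 f=8, (5,1) g=2 f=6, (5,3) g=2 f=8, (6,1) g=1 f=6, (6,3) g=1 f=8]; closed=[(3,1), (3,2), (4,2), (5,2), (6,2)]

step 1: expand (3,2) (f=6, h=3) → closed; open now [(3,1) g=4 f=6, (4,1) g=3 f=6, (4,3) g=3 f=8, (5,1) g=2 f=6, (5,3) g=2 f=8, (6,1) g=1 f=6, (6,3) g=1 f=8]
step 2: expand (3,1) (f=6, h=2) → closed; open now [(3,0) g=5 f=8, (4,1) g=3 f=6, (4,3) g=3 f=8, (5,1) g=2 f=6, (5,3) g=2 f=8, (6,1) g=1 f=6, (6,3) g=1 f=8]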